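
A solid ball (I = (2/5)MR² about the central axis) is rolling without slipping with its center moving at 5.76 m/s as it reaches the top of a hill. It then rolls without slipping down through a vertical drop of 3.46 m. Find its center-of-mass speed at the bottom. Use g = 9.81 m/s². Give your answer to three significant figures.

v ≈ 9.04 m/s

The moment of inertia is (2/5)MR², giving k ≡ I/(MR²) = 0.4.
Rolling without slipping gives ω = v/R, so the total kinetic energy is ½Mv² + ½Iω² = ½(1+k)Mv² = (7/10)Mv².
Energy conservation: (7/10)Mv₀² + Mgh = (7/10)Mv², so v² = v₀² + 2gh/(1+k).
v = √(5.76² + 2×9.81×3.46/1.4) = √81.67 ≈ 9.04 m/s.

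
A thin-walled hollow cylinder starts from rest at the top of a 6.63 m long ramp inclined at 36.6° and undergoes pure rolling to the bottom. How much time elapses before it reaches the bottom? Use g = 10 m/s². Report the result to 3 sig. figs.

t ≈ 2.11 s

Here I = MR², so the shape factor k = I/(MR²) = 1.
Translational: Mg sinθ − f = Ma. Rotational about the CM: fR = Iα = kMRa, so f = kMa.
Hence a = g sinθ/(1+k) = 10×sin36.6°/2 = 2.981 m/s².
Starting from rest, L = ½at², so t = √(2L/a) = √(2×6.63/2.981) ≈ 2.11 s.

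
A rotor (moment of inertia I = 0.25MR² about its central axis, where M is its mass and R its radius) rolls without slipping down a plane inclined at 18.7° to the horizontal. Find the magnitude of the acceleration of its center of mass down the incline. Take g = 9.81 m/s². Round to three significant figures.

a ≈ 2.52 m/s²

The moment of inertia is 0.25MR², giving k ≡ I/(MR²) = 0.25.
Newton's second law down the slope: Mg sinθ − f = Ma. The torque equation fR = Iα (with α = a/R) gives f = kMa.
Eliminating f: Mg sinθ = (1+k)Ma, so a = g sinθ/(1+k) = 9.81 × sin18.7° / 1.25 ≈ 2.52 m/s².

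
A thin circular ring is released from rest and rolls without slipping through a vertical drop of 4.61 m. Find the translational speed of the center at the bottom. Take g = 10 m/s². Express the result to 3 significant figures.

Here I = MR², so the shape factor k = I/(MR²) = 1.
Pure rolling means v = ωR; then KE = ½Mv² + ½I(v/R)² = ½(1+k)Mv² = Mv².
Setting Mgh = Mv² gives v = √(2gh/(1+k)) = √(2·10·4.61/2) ≈ 6.79 m/s.

v ≈ 6.79 m/s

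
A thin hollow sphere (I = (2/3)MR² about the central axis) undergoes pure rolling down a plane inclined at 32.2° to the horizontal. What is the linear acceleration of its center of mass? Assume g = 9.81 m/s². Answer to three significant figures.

For this body I = (2/3)MR², i.e. k = I/(MR²) = 2/3.
Translational: Mg sinθ − f = Ma. Rotational about the CM: fR = Iα = kMRa, so f = kMa.
Eliminating f: Mg sinθ = (1+k)Ma, so a = g sinθ/(1+k) = 9.81 × sin32.2° / 1.667 ≈ 3.14 m/s².

a ≈ 3.14 m/s²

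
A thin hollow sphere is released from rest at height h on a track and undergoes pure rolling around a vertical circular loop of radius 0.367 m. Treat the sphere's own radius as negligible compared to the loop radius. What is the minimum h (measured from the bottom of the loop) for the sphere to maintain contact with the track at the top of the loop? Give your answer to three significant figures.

Here I = (2/3)MR², so the shape factor k = I/(MR²) = 2/3.
At the top, contact is just lost when gravity alone supplies the centripetal force: Mg = Mv_top²/r, i.e. v_top² = gr.
With ω = v/R, the kinetic energy at speed v is ½(1+k)Mv² = (5/6)Mv².
Energy conservation from release (height h) to the top (height 2r): Mgh = Mg(2r) + (5/6)M·gr.
Thus h_min = 2r + (1+k)r/2 = r(2 + 1.667/2) = 0.367 × 2.833 ≈ 1.04 m.

h_min ≈ 1.04 m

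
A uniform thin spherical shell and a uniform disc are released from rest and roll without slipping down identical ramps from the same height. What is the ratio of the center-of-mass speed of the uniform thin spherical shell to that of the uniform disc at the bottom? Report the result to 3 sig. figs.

v_ratio ≈ 0.949

Each satisfies Mgh = ½(1+k)Mv² with k = I/(MR²), so v ∝ 1/√(1+k).
For the uniform thin spherical shell k = 2/3; for the uniform disc k = 0.5.
v₁/v₂ = √((1+k₂)/(1+k₁)) = √(1.5/1.667) ≈ 0.949.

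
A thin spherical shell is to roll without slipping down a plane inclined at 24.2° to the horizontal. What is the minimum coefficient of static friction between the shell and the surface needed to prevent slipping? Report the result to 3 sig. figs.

μ_min ≈ 0.180

Here I = (2/3)MR², so the shape factor k = I/(MR²) = 2/3.
Newton's second law down the slope: Mg sinθ − f = Ma. The torque equation fR = Iα (with α = a/R) gives f = kMa.
These give a = g sinθ/(1+k) and the required friction f = kMg sinθ/(1+k).
The normal force is N = Mg cosθ, so μ_min = f/N = k tanθ/(1+k).
μ_min = (2/3) × tan24.2° / 1.667 ≈ 0.180.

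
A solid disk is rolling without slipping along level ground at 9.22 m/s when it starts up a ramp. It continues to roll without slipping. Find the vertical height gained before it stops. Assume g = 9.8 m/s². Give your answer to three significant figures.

h ≈ 6.51 m

Here I = (1/2)MR², so the shape factor k = I/(MR²) = 0.5.
Pure rolling means v = ωR; then KE = ½Mv² + ½I(v/R)² = ½(1+k)Mv² = (3/4)Mv².
At the top the kinetic energy is zero, so (3/4)Mv₀² = Mgh.
Thus h = (1+k)v₀²/(2g) = 1.5 × 9.22² / (2 × 9.8) ≈ 6.51 m.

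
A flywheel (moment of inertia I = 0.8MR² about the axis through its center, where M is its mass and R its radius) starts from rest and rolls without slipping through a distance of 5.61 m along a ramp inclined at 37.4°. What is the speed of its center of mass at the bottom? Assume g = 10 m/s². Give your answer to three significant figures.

v ≈ 6.15 m/s

With I = 0.8MR², the ratio k = I/(MR²) is 0.8.
Pure rolling means v = ωR; then KE = ½Mv² + ½I(v/R)² = ½(1+k)Mv² = (9/10)Mv².
The vertical drop is h = L sinθ = 5.61 × sin37.4° = 3.407 m.
Setting Mgh = (9/10)Mv² gives v = √(2gh/(1+k)) = √(2·10·3.407/1.8) ≈ 6.15 m/s.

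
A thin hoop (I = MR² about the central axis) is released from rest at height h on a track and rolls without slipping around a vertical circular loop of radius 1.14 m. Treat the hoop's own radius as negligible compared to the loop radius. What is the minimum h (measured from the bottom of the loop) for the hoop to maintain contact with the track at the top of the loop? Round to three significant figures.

For this body I = MR², i.e. k = I/(MR²) = 1.
At the top of the loop, the minimum-contact condition is Mg = Mv_top²/r, so v_top² = gr.
With ω = v/R, the kinetic energy at speed v is ½(1+k)Mv² = Mv².
Energy conservation from release (height h) to the top (height 2r): Mgh = Mg(2r) + M·gr.
Thus h_min = 2r + (1+k)r/2 = r(2 + 2/2) = 1.14 × 3 ≈ 3.42 m.

h_min ≈ 3.42 m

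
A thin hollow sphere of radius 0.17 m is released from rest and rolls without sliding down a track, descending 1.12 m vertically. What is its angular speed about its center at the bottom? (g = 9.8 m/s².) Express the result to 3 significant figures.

Here I = (2/3)MR², so the shape factor k = I/(MR²) = 2/3.
Pure rolling means v = ωR; then KE = ½Mv² + ½I(v/R)² = ½(1+k)Mv² = (5/6)Mv².
Energy conservation Mgh = ½(1+k)Mv² gives v = √(2gh/(1+k)) = √(2 × 9.8 × 1.12 / 1.667) = 3.629 m/s.
The angular speed follows from ω = v/R = 3.629/0.17 ≈ 21.3 rad/s.

ω ≈ 21.3 rad/s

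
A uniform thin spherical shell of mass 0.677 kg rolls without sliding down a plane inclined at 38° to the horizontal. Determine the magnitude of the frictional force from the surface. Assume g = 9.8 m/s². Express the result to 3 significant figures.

f ≈ 1.63 N

The moment of inertia is (2/3)MR², giving k ≡ I/(MR²) = 2/3.
Translational: Mg sinθ − f = Ma. Rotational about the CM: fR = Iα = kMRa, so f = kMa.
Combining, a = g sinθ/(1+k) and f = kMa = kMg sinθ/(1+k).
f = (2/3) × 0.677 × 9.8 × sin38° / 1.667 ≈ 1.63 N.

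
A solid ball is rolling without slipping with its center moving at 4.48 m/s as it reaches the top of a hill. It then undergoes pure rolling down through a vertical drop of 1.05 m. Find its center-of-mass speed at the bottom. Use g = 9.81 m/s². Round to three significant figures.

v ≈ 5.90 m/s

Here I = (2/5)MR², so the shape factor k = I/(MR²) = 0.4.
Since it rolls without slipping, ω = v/R and KE = ½Mv² + ½Iω² = ½(1+k)Mv² = (7/10)Mv².
Energy conservation: (7/10)Mv₀² + Mgh = (7/10)Mv², so v² = v₀² + 2gh/(1+k).
v = √(4.48² + 2×9.81×1.05/1.4) = √34.79 ≈ 5.90 m/s.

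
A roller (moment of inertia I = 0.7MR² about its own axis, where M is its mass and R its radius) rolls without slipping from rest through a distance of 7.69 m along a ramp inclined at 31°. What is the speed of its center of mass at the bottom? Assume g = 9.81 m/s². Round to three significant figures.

v ≈ 6.76 m/s

With I = 0.7MR², the ratio k = I/(MR²) is 0.7.
Since it rolls without slipping, ω = v/R and KE = ½Mv² + ½Iω² = ½(1+k)Mv² = (17/20)Mv².
The vertical drop is h = L sinθ = 7.69 × sin31° = 3.961 m.
Energy conservation: Mgh = (17/20)Mv², so v = √(2gh/(1+k)) = √(2 × 9.81 × 3.961 / 1.7) ≈ 6.76 m/s.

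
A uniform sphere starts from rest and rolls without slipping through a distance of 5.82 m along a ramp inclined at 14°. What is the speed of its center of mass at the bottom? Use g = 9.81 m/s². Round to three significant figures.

v ≈ 4.44 m/s

Here I = (2/5)MR², so the shape factor k = I/(MR²) = 0.4.
Since it rolls without slipping, ω = v/R and KE = ½Mv² + ½Iω² = ½(1+k)Mv² = (7/10)Mv².
The vertical drop is h = L sinθ = 5.82 × sin14° = 1.408 m.
Energy conservation: Mgh = (7/10)Mv², so v = √(2gh/(1+k)) = √(2 × 9.81 × 1.408 / 1.4) ≈ 4.44 m/s.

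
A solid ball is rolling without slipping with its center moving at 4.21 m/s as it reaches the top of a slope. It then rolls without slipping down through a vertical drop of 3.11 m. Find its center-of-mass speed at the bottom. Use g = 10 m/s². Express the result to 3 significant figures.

For this body I = (2/5)MR², i.e. k = I/(MR²) = 0.4.
Since it rolls without slipping, ω = v/R and KE = ½Mv² + ½Iω² = ½(1+k)Mv² = (7/10)Mv².
Energy conservation: (7/10)Mv₀² + Mgh = (7/10)Mv², so v² = v₀² + 2gh/(1+k).
v = √(4.21² + 2×10×3.11/1.4) = √62.15 ≈ 7.88 m/s.

v ≈ 7.88 m/s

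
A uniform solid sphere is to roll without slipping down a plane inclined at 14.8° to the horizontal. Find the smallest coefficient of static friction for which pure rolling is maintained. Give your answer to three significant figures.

With I = (2/5)MR², the ratio k = I/(MR²) is 0.4.
Translational: Mg sinθ − f = Ma. Rotational about the CM: fR = Iα = kMRa, so f = kMa.
These give a = g sinθ/(1+k) and the required friction f = kMg sinθ/(1+k).
The normal force is N = Mg cosθ, so μ_min = f/N = k tanθ/(1+k).
μ_min = 0.4 × tan14.8° / 1.4 ≈ 0.0755.

μ_min ≈ 0.0755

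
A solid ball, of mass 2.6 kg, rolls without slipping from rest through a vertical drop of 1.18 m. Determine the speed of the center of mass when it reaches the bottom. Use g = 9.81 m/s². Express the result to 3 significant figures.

The moment of inertia is (2/5)MR², giving k ≡ I/(MR²) = 0.4.
Pure rolling means v = ωR; then KE = ½Mv² + ½I(v/R)² = ½(1+k)Mv² = (7/10)Mv².
Energy conservation: Mgh = (7/10)Mv², so v = √(2gh/(1+k)) = √(2 × 9.81 × 1.18 / 1.4) ≈ 4.07 m/s.

v ≈ 4.07 m/s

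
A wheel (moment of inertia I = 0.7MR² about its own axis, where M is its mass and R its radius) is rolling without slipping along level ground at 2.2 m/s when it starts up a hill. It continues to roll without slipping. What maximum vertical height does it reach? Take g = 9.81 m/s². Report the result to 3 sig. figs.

h ≈ 0.419 m

The moment of inertia is 0.7MR², giving k ≡ I/(MR²) = 0.7.
Since it rolls without slipping, ω = v/R and KE = ½Mv² + ½Iω² = ½(1+k)Mv² = (17/20)Mv².
At the top the kinetic energy is zero, so (17/20)Mv₀² = Mgh.
Thus h = (1+k)v₀²/(2g) = 1.7 × 2.2² / (2 × 9.81) ≈ 0.419 m.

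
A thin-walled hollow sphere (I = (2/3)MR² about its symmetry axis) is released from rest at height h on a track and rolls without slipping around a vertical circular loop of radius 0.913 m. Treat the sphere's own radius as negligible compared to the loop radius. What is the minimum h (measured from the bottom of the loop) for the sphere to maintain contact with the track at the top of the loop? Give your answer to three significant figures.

h_min ≈ 2.59 m

With I = (2/3)MR², the ratio k = I/(MR²) is 2/3.
At the top, contact is just lost when gravity alone supplies the centripetal force: Mg = Mv_top²/r, i.e. v_top² = gr.
With ω = v/R, the kinetic energy at speed v is ½(1+k)Mv² = (5/6)Mv².
Energy conservation from release (height h) to the top (height 2r): Mgh = Mg(2r) + (5/6)M·gr.
Thus h_min = 2r + (1+k)r/2 = r(2 + 1.667/2) = 0.913 × 2.833 ≈ 2.59 m.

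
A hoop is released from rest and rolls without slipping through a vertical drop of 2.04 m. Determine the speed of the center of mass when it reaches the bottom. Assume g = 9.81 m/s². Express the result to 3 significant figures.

For this body I = MR², i.e. k = I/(MR²) = 1.
Pure rolling means v = ωR; then KE = ½Mv² + ½I(v/R)² = ½(1+k)Mv² = Mv².
Energy conservation: Mgh = Mv², so v = √(2gh/(1+k)) = √(2 × 9.81 × 2.04 / 2) ≈ 4.47 m/s.

v ≈ 4.47 m/s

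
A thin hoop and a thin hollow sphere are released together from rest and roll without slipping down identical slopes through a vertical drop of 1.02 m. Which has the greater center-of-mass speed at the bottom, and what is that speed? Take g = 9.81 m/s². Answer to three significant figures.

the thin hollow sphere, at v ≈ 3.47 m/s

For rolling without slipping, Mgh = ½(1+k)Mv² where k = I/(MR²), so v = √(2gh/(1+k)).
Thin hoop: k = 1, giving v = √(2×9.81×1.02/2) = 3.163 m/s.
Thin hollow sphere: k = 2/3, giving v = √(2×9.81×1.02/1.667) = 3.465 m/s.
The smaller k wins: the thin hollow sphere, at ≈ 3.47 m/s.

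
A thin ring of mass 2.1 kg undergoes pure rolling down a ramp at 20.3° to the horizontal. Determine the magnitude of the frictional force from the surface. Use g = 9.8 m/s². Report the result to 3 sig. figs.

Here I = MR², so the shape factor k = I/(MR²) = 1.
Newton's second law down the slope: Mg sinθ − f = Ma. The torque equation fR = Iα (with α = a/R) gives f = kMa.
Combining, a = g sinθ/(1+k) and f = kMa = kMg sinθ/(1+k).
f = 1 × 2.1 × 9.8 × sin20.3° / 2 ≈ 3.57 N.

f ≈ 3.57 N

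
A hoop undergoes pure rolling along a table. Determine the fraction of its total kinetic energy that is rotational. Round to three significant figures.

fraction ≈ 0.500

With I = MR², the ratio k = I/(MR²) is 1.
With ω = v/R, KE_trans = ½Mv² and KE_rot = ½Iω² = ½kMv², so KE_total = ½(1+k)Mv².
The rotational fraction is therefore k/(1+k) = 1/2 ≈ 0.500.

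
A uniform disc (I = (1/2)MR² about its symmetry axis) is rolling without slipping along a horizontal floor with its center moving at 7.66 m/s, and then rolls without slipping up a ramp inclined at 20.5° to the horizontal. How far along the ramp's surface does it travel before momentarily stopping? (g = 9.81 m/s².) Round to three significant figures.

d ≈ 12.8 m

For this body I = (1/2)MR², i.e. k = I/(MR²) = 0.5.
Since it rolls without slipping, ω = v/R and KE = ½Mv² + ½Iω² = ½(1+k)Mv² = (3/4)Mv².
Setting this equal to Mgh gives the vertical rise h = (1+k)v₀²/(2g) = 1.5×7.66²/(2×9.81) = 4.486 m.
The distance along the slope is d = h/sinθ = 4.486/sin20.5° ≈ 12.8 m.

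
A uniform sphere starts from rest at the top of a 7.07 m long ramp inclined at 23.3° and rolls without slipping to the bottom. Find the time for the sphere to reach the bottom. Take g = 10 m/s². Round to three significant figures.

t ≈ 2.24 s

Here I = (2/5)MR², so the shape factor k = I/(MR²) = 0.4.
Newton's second law down the slope: Mg sinθ − f = Ma. The torque equation fR = Iα (with α = a/R) gives f = kMa.
Hence a = g sinθ/(1+k) = 10×sin23.3°/1.4 = 2.825 m/s².
Starting from rest, L = ½at², so t = √(2L/a) = √(2×7.07/2.825) ≈ 2.24 s.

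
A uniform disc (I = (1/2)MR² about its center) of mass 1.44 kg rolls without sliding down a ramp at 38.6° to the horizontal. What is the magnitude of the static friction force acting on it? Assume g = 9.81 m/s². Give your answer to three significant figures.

The moment of inertia is (1/2)MR², giving k ≡ I/(MR²) = 0.5.
Translational: Mg sinθ − f = Ma. Rotational about the CM: fR = Iα = kMRa, so f = kMa.
Combining, a = g sinθ/(1+k) and f = kMa = kMg sinθ/(1+k).
f = 0.5 × 1.44 × 9.81 × sin38.6° / 1.5 ≈ 2.94 N.

f ≈ 2.94 N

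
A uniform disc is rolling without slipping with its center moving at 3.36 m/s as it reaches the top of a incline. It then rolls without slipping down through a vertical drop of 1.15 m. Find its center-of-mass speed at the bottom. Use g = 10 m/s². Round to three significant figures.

v ≈ 5.16 m/s

With I = (1/2)MR², the ratio k = I/(MR²) is 0.5.
The rolling condition ω = v/R makes the rotational term ½I(v/R)² = ½kMv², so KE_total = ½(1+k)Mv² = (3/4)Mv².
Energy conservation: (3/4)Mv₀² + Mgh = (3/4)Mv², so v² = v₀² + 2gh/(1+k).
v = √(3.36² + 2×10×1.15/1.5) = √26.62 ≈ 5.16 m/s.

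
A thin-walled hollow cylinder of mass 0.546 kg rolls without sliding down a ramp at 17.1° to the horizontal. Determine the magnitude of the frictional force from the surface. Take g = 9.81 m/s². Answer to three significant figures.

f ≈ 0.787 N

Here I = MR², so the shape factor k = I/(MR²) = 1.
Newton's second law down the slope: Mg sinθ − f = Ma. The torque equation fR = Iα (with α = a/R) gives f = kMa.
Combining, a = g sinθ/(1+k) and f = kMa = kMg sinθ/(1+k).
f = 1 × 0.546 × 9.81 × sin17.1° / 2 ≈ 0.787 N.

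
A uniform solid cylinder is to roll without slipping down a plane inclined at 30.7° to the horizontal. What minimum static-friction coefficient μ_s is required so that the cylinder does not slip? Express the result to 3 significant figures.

μ_min ≈ 0.198

For this body I = (1/2)MR², i.e. k = I/(MR²) = 0.5.
Along the incline Mg sinθ − f = Ma, and torque about the center fR = Iα = kMR²(a/R) gives f = kMa.
These give a = g sinθ/(1+k) and the required friction f = kMg sinθ/(1+k).
With N = Mg cosθ, the no-slip condition f ≤ μN gives μ_min = f/N = k tanθ/(1+k).
μ_min = 0.5 × tan30.7° / 1.5 ≈ 0.198.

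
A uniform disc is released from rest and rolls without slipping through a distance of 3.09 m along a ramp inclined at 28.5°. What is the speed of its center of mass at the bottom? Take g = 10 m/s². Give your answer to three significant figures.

v ≈ 4.43 m/s

With I = (1/2)MR², the ratio k = I/(MR²) is 0.5.
The rolling condition ω = v/R makes the rotational term ½I(v/R)² = ½kMv², so KE_total = ½(1+k)Mv² = (3/4)Mv².
The vertical drop is h = L sinθ = 3.09 × sin28.5° = 1.474 m.
Setting Mgh = (3/4)Mv² gives v = √(2gh/(1+k)) = √(2·10·1.474/1.5) ≈ 4.43 m/s.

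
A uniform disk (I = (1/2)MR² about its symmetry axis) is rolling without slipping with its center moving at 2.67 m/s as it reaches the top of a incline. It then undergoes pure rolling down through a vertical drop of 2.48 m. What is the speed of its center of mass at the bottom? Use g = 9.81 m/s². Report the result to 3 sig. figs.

v ≈ 6.29 m/s

For this body I = (1/2)MR², i.e. k = I/(MR²) = 0.5.
Since it rolls without slipping, ω = v/R and KE = ½Mv² + ½Iω² = ½(1+k)Mv² = (3/4)Mv².
Energy conservation: (3/4)Mv₀² + Mgh = (3/4)Mv², so v² = v₀² + 2gh/(1+k).
v = √(2.67² + 2×9.81×2.48/1.5) = √39.57 ≈ 6.29 m/s.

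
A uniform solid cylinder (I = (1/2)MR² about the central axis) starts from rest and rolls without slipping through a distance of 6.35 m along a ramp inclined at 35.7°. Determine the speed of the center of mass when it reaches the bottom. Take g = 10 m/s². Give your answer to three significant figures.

v ≈ 7.03 m/s

With I = (1/2)MR², the ratio k = I/(MR²) is 0.5.
Pure rolling means v = ωR; then KE = ½Mv² + ½I(v/R)² = ½(1+k)Mv² = (3/4)Mv².
The vertical drop is h = L sinθ = 6.35 × sin35.7° = 3.705 m.
Energy conservation: Mgh = (3/4)Mv², so v = √(2gh/(1+k)) = √(2 × 10 × 3.705 / 1.5) ≈ 7.03 m/s.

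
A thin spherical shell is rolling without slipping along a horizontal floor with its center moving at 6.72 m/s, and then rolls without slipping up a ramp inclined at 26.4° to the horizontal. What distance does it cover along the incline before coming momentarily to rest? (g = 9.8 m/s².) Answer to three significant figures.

The moment of inertia is (2/3)MR², giving k ≡ I/(MR²) = 2/3.
The rolling condition ω = v/R makes the rotational term ½I(v/R)² = ½kMv², so KE_total = ½(1+k)Mv² = (5/6)Mv².
Setting this equal to Mgh gives the vertical rise h = (1+k)v₀²/(2g) = 1.667×6.72²/(2×9.8) = 3.84 m.
The distance along the slope is d = h/sinθ = 3.84/sin26.4° ≈ 8.64 m.

d ≈ 8.64 m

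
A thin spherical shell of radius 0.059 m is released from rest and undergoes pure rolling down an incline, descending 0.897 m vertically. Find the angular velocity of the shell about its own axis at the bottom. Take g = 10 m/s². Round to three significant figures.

ω ≈ 55.6 rad/s

With I = (2/3)MR², the ratio k = I/(MR²) is 2/3.
Since it rolls without slipping, ω = v/R and KE = ½Mv² + ½Iω² = ½(1+k)Mv² = (5/6)Mv².
Energy conservation Mgh = ½(1+k)Mv² gives v = √(2gh/(1+k)) = √(2 × 10 × 0.897 / 1.667) = 3.281 m/s.
Then ω = v/R = 3.281 / 0.059 ≈ 55.6 rad/s.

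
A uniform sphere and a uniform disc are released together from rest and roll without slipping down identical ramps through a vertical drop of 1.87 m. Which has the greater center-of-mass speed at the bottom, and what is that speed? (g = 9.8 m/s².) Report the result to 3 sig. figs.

For rolling without slipping, Mgh = ½(1+k)Mv² where k = I/(MR²), so v = √(2gh/(1+k)).
Uniform sphere: k = 0.4, giving v = √(2×9.8×1.87/1.4) = 5.117 m/s.
Uniform disc: k = 0.5, giving v = √(2×9.8×1.87/1.5) = 4.943 m/s.
The smaller k wins: the uniform sphere, at ≈ 5.12 m/s.

the uniform sphere, at v ≈ 5.12 m/s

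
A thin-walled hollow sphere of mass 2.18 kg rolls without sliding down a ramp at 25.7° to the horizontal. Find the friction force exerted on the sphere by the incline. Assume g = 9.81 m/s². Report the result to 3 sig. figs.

The moment of inertia is (2/3)MR², giving k ≡ I/(MR²) = 2/3.
Newton's second law down the slope: Mg sinθ − f = Ma. The torque equation fR = Iα (with α = a/R) gives f = kMa.
Combining, a = g sinθ/(1+k) and f = kMa = kMg sinθ/(1+k).
f = (2/3) × 2.18 × 9.81 × sin25.7° / 1.667 ≈ 3.71 N.

f ≈ 3.71 N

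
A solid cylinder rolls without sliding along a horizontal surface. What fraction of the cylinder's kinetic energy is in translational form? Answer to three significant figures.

fraction ≈ 0.667

For this body I = (1/2)MR², i.e. k = I/(MR²) = 0.5.
With ω = v/R, KE_trans = ½Mv² and KE_rot = ½Iω² = ½kMv², so KE_total = ½(1+k)Mv².
The translational fraction is therefore 1/(1+k) = 1/1.5 ≈ 0.667.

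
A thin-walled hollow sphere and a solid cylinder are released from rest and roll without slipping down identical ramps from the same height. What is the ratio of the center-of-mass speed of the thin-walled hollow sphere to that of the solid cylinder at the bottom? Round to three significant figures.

v_ratio ≈ 0.949

Each satisfies Mgh = ½(1+k)Mv² with k = I/(MR²), so v ∝ 1/√(1+k).
For the thin-walled hollow sphere k = 2/3; for the solid cylinder k = 0.5.
v₁/v₂ = √((1+k₂)/(1+k₁)) = √(1.5/1.667) ≈ 0.949.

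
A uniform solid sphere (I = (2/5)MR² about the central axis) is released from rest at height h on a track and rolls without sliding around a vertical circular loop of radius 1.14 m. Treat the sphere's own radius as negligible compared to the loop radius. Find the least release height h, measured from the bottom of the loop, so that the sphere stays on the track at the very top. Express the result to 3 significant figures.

With I = (2/5)MR², the ratio k = I/(MR²) is 0.4.
At the top of the loop, the minimum-contact condition is Mg = Mv_top²/r, so v_top² = gr.
With ω = v/R, the kinetic energy at speed v is ½(1+k)Mv² = (7/10)Mv².
Energy conservation from release (height h) to the top (height 2r): Mgh = Mg(2r) + (7/10)M·gr.
Thus h_min = 2r + (1+k)r/2 = r(2 + 1.4/2) = 1.14 × 2.7 ≈ 3.08 m.

h_min ≈ 3.08 m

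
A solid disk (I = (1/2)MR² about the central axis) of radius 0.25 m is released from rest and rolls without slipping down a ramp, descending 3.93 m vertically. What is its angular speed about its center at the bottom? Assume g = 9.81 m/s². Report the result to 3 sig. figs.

With I = (1/2)MR², the ratio k = I/(MR²) is 0.5.
Pure rolling means v = ωR; then KE = ½Mv² + ½I(v/R)² = ½(1+k)Mv² = (3/4)Mv².
Energy conservation Mgh = ½(1+k)Mv² gives v = √(2gh/(1+k)) = √(2 × 9.81 × 3.93 / 1.5) = 7.17 m/s.
The angular speed follows from ω = v/R = 7.17/0.25 ≈ 28.7 rad/s.

ω ≈ 28.7 rad/s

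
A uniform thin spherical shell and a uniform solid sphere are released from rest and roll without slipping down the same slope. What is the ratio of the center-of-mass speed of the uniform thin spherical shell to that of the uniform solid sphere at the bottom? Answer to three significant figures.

Each satisfies Mgh = ½(1+k)Mv² with k = I/(MR²), so v ∝ 1/√(1+k).
For the uniform thin spherical shell k = 2/3; for the uniform solid sphere k = 0.4.
v₁/v₂ = √((1+k₂)/(1+k₁)) = √(1.4/1.667) ≈ 0.917.

v_ratio ≈ 0.917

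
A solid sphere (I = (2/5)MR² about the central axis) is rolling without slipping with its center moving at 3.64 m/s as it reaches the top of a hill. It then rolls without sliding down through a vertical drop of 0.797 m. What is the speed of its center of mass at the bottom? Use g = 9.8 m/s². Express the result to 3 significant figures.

For this body I = (2/5)MR², i.e. k = I/(MR²) = 0.4.
Rolling without slipping gives ω = v/R, so the total kinetic energy is ½Mv² + ½Iω² = ½(1+k)Mv² = (7/10)Mv².
Conserving energy between top and bottom: (7/10)Mv² = (7/10)Mv₀² + Mgh, hence v² = v₀² + 2gh/(1+k).
v = √(3.64² + 2×9.8×0.797/1.4) = √24.41 ≈ 4.94 m/s.

v ≈ 4.94 m/s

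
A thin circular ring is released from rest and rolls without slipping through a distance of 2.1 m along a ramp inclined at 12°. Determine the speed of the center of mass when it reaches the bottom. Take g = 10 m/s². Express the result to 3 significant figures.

With I = MR², the ratio k = I/(MR²) is 1.
Since it rolls without slipping, ω = v/R and KE = ½Mv² + ½Iω² = ½(1+k)Mv² = Mv².
The vertical drop is h = L sinθ = 2.1 × sin12° = 0.4366 m.
Setting Mgh = Mv² gives v = √(2gh/(1+k)) = √(2·10·0.4366/2) ≈ 2.09 m/s.

v ≈ 2.09 m/s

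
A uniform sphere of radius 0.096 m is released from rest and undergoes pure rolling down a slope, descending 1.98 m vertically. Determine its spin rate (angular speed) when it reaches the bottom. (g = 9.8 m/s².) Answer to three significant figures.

The moment of inertia is (2/5)MR², giving k ≡ I/(MR²) = 0.4.
Rolling without slipping gives ω = v/R, so the total kinetic energy is ½Mv² + ½Iω² = ½(1+k)Mv² = (7/10)Mv².
Energy conservation Mgh = ½(1+k)Mv² gives v = √(2gh/(1+k)) = √(2 × 9.8 × 1.98 / 1.4) = 5.265 m/s.
The angular speed follows from ω = v/R = 5.265/0.096 ≈ 54.8 rad/s.

ω ≈ 54.8 rad/s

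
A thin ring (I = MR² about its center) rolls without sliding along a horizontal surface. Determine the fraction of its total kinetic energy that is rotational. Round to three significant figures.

The moment of inertia is MR², giving k ≡ I/(MR²) = 1.
Since ω = v/R, the translational part is ½Mv² and the rotational part is ½I(v/R)² = ½kMv²; the total is ½(1+k)Mv².
The rotational fraction is therefore k/(1+k) = 1/2 ≈ 0.500.

fraction ≈ 0.500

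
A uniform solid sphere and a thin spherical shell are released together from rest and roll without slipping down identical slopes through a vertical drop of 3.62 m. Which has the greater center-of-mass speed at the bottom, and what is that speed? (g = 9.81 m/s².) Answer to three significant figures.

the uniform solid sphere, at v ≈ 7.12 m/s

For rolling without slipping, Mgh = ½(1+k)Mv² where k = I/(MR²), so v = √(2gh/(1+k)).
Uniform solid sphere: k = 0.4, giving v = √(2×9.81×3.62/1.4) = 7.123 m/s.
Thin spherical shell: k = 2/3, giving v = √(2×9.81×3.62/1.667) = 6.528 m/s.
The smaller k wins: the uniform solid sphere, at ≈ 7.12 m/s.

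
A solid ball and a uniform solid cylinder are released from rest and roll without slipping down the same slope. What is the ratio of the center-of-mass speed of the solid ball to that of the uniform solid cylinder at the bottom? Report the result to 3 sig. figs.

v_ratio ≈ 1.04

Each satisfies Mgh = ½(1+k)Mv² with k = I/(MR²), so v ∝ 1/√(1+k).
For the solid ball k = 0.4; for the uniform solid cylinder k = 0.5.
v₁/v₂ = √((1+k₂)/(1+k₁)) = √(1.5/1.4) ≈ 1.04.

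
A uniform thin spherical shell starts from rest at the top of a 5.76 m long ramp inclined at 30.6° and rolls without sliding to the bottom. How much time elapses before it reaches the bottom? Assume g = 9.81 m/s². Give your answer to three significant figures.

t ≈ 1.96 s

For this body I = (2/3)MR², i.e. k = I/(MR²) = 2/3.
Along the incline Mg sinθ − f = Ma, and torque about the center fR = Iα = kMR²(a/R) gives f = kMa.
Hence a = g sinθ/(1+k) = 9.81×sin30.6°/1.667 = 2.996 m/s².
With constant a from rest, t = √(2L/a) = √(2·5.76/2.996) ≈ 1.96 s.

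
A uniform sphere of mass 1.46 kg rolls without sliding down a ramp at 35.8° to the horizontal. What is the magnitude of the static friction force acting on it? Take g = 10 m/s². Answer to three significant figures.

For this body I = (2/5)MR², i.e. k = I/(MR²) = 0.4.
Newton's second law down the slope: Mg sinθ − f = Ma. The torque equation fR = Iα (with α = a/R) gives f = kMa.
Combining, a = g sinθ/(1+k) and f = kMa = kMg sinθ/(1+k).
f = 0.4 × 1.46 × 10 × sin35.8° / 1.4 ≈ 2.44 N.

f ≈ 2.44 N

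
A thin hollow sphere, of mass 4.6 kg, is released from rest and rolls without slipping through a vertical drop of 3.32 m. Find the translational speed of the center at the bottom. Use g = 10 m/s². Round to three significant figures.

v ≈ 6.31 m/s

For this body I = (2/3)MR², i.e. k = I/(MR²) = 2/3.
Since it rolls without slipping, ω = v/R and KE = ½Mv² + ½Iω² = ½(1+k)Mv² = (5/6)Mv².
Energy conservation: Mgh = (5/6)Mv², so v = √(2gh/(1+k)) = √(2 × 10 × 3.32 / 1.667) ≈ 6.31 m/s.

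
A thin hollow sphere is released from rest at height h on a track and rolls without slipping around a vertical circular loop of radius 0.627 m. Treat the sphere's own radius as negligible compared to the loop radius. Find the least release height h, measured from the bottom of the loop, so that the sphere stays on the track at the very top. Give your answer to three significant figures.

h_min ≈ 1.78 m

For this body I = (2/3)MR², i.e. k = I/(MR²) = 2/3.
At the top of the loop, the minimum-contact condition is Mg = Mv_top²/r, so v_top² = gr.
With ω = v/R, the kinetic energy at speed v is ½(1+k)Mv² = (5/6)Mv².
Energy conservation from release (height h) to the top (height 2r): Mgh = Mg(2r) + (5/6)M·gr.
Thus h_min = 2r + (1+k)r/2 = r(2 + 1.667/2) = 0.627 × 2.833 ≈ 1.78 m.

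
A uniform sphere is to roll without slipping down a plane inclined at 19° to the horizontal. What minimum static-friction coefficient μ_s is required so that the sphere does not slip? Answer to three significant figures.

μ_min ≈ 0.0984

The moment of inertia is (2/5)MR², giving k ≡ I/(MR²) = 0.4.
Translational: Mg sinθ − f = Ma. Rotational about the CM: fR = Iα = kMRa, so f = kMa.
These give a = g sinθ/(1+k) and the required friction f = kMg sinθ/(1+k).
With N = Mg cosθ, the no-slip condition f ≤ μN gives μ_min = f/N = k tanθ/(1+k).
μ_min = 0.4 × tan19° / 1.4 ≈ 0.0984.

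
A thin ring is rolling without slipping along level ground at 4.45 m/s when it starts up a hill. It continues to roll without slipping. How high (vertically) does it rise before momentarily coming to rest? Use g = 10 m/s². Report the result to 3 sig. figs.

h ≈ 1.98 m

The moment of inertia is MR², giving k ≡ I/(MR²) = 1.
Since it rolls without slipping, ω = v/R and KE = ½Mv² + ½Iω² = ½(1+k)Mv² = Mv².
At the top the kinetic energy is zero, so Mv₀² = Mgh.
Thus h = (1+k)v₀²/(2g) = 2 × 4.45² / (2 × 10) ≈ 1.98 m.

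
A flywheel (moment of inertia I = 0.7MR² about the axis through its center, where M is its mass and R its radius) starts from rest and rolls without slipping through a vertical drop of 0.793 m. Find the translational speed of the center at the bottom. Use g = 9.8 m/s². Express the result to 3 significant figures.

v ≈ 3.02 m/s

Here I = 0.7MR², so the shape factor k = I/(MR²) = 0.7.
The rolling condition ω = v/R makes the rotational term ½I(v/R)² = ½kMv², so KE_total = ½(1+k)Mv² = (17/20)Mv².
Setting Mgh = (17/20)Mv² gives v = √(2gh/(1+k)) = √(2·9.8·0.793/1.7) ≈ 3.02 m/s.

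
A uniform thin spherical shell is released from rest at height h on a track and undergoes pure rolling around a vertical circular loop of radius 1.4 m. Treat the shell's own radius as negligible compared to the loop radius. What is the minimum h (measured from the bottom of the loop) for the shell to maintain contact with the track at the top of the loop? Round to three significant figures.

h_min ≈ 3.97 m

The moment of inertia is (2/3)MR², giving k ≡ I/(MR²) = 2/3.
At the top, contact is just lost when gravity alone supplies the centripetal force: Mg = Mv_top²/r, i.e. v_top² = gr.
With ω = v/R, the kinetic energy at speed v is ½(1+k)Mv² = (5/6)Mv².
Energy conservation from release (height h) to the top (height 2r): Mgh = Mg(2r) + (5/6)M·gr.
Thus h_min = 2r + (1+k)r/2 = r(2 + 1.667/2) = 1.4 × 2.833 ≈ 3.97 m.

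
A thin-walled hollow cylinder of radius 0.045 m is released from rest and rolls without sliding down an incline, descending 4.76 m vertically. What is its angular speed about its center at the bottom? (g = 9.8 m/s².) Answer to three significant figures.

ω ≈ 152 rad/s

The moment of inertia is MR², giving k ≡ I/(MR²) = 1.
Pure rolling means v = ωR; then KE = ½Mv² + ½I(v/R)² = ½(1+k)Mv² = Mv².
Energy conservation Mgh = ½(1+k)Mv² gives v = √(2gh/(1+k)) = √(2 × 9.8 × 4.76 / 2) = 6.83 m/s.
The angular speed follows from ω = v/R = 6.83/0.045 ≈ 152 rad/s.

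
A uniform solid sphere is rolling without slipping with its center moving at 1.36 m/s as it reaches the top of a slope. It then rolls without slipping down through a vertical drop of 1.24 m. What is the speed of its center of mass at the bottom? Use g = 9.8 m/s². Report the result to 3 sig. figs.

Here I = (2/5)MR², so the shape factor k = I/(MR²) = 0.4.
The rolling condition ω = v/R makes the rotational term ½I(v/R)² = ½kMv², so KE_total = ½(1+k)Mv² = (7/10)Mv².
Conserving energy between top and bottom: (7/10)Mv² = (7/10)Mv₀² + Mgh, hence v² = v₀² + 2gh/(1+k).
v = √(1.36² + 2×9.8×1.24/1.4) = √19.21 ≈ 4.38 m/s.

v ≈ 4.38 m/s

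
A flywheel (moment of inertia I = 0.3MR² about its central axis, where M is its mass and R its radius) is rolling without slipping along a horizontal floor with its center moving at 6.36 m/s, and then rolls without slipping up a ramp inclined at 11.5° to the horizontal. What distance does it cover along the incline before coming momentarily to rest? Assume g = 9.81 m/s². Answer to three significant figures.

d ≈ 13.4 m

Here I = 0.3MR², so the shape factor k = I/(MR²) = 0.3.
Rolling without slipping gives ω = v/R, so the total kinetic energy is ½Mv² + ½Iω² = ½(1+k)Mv² = (13/20)Mv².
Setting this equal to Mgh gives the vertical rise h = (1+k)v₀²/(2g) = 1.3×6.36²/(2×9.81) = 2.68 m.
Along the incline, d = h/sinθ = 2.68/sin11.5° ≈ 13.4 m.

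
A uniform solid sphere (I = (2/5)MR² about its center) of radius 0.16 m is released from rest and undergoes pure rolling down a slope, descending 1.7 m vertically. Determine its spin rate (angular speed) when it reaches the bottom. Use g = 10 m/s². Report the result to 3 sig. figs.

ω ≈ 30.8 rad/s

With I = (2/5)MR², the ratio k = I/(MR²) is 0.4.
Rolling without slipping gives ω = v/R, so the total kinetic energy is ½Mv² + ½Iω² = ½(1+k)Mv² = (7/10)Mv².
Energy conservation Mgh = ½(1+k)Mv² gives v = √(2gh/(1+k)) = √(2 × 10 × 1.7 / 1.4) = 4.928 m/s.
Then ω = v/R = 4.928 / 0.16 ≈ 30.8 rad/s.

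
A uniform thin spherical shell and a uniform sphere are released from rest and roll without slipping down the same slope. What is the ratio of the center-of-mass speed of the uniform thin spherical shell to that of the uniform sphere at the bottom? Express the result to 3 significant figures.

Each satisfies Mgh = ½(1+k)Mv² with k = I/(MR²), so v ∝ 1/√(1+k).
For the uniform thin spherical shell k = 2/3; for the uniform sphere k = 0.4.
v₁/v₂ = √((1+k₂)/(1+k₁)) = √(1.4/1.667) ≈ 0.917.

v_ratio ≈ 0.917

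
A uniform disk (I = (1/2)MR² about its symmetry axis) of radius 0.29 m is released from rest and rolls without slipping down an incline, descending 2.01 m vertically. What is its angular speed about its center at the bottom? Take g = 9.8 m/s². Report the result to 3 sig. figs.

For this body I = (1/2)MR², i.e. k = I/(MR²) = 0.5.
Since it rolls without slipping, ω = v/R and KE = ½Mv² + ½Iω² = ½(1+k)Mv² = (3/4)Mv².
Energy conservation Mgh = ½(1+k)Mv² gives v = √(2gh/(1+k)) = √(2 × 9.8 × 2.01 / 1.5) = 5.125 m/s.
The angular speed follows from ω = v/R = 5.125/0.29 ≈ 17.7 rad/s.

ω ≈ 17.7 rad/s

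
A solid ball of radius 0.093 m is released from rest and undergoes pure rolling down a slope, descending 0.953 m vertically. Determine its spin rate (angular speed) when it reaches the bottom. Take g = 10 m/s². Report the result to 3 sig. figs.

ω ≈ 39.7 rad/s

Here I = (2/5)MR², so the shape factor k = I/(MR²) = 0.4.
Pure rolling means v = ωR; then KE = ½Mv² + ½I(v/R)² = ½(1+k)Mv² = (7/10)Mv².
Energy conservation Mgh = ½(1+k)Mv² gives v = √(2gh/(1+k)) = √(2 × 10 × 0.953 / 1.4) = 3.69 m/s.
Then ω = v/R = 3.69 / 0.093 ≈ 39.7 rad/s.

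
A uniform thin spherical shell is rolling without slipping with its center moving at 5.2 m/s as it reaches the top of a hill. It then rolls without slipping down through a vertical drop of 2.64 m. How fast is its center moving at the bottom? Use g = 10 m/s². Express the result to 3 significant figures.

v ≈ 7.66 m/s

Here I = (2/3)MR², so the shape factor k = I/(MR²) = 2/3.
Pure rolling means v = ωR; then KE = ½Mv² + ½I(v/R)² = ½(1+k)Mv² = (5/6)Mv².
Conserving energy between top and bottom: (5/6)Mv² = (5/6)Mv₀² + Mgh, hence v² = v₀² + 2gh/(1+k).
v = √(5.2² + 2×10×2.64/1.667) = √58.72 ≈ 7.66 m/s.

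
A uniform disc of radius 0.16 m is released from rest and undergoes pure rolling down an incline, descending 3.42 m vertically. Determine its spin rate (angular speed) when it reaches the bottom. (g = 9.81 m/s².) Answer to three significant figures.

With I = (1/2)MR², the ratio k = I/(MR²) is 0.5.
Rolling without slipping gives ω = v/R, so the total kinetic energy is ½Mv² + ½Iω² = ½(1+k)Mv² = (3/4)Mv².
Energy conservation Mgh = ½(1+k)Mv² gives v = √(2gh/(1+k)) = √(2 × 9.81 × 3.42 / 1.5) = 6.688 m/s.
Then ω = v/R = 6.688 / 0.16 ≈ 41.8 rad/s.

ω ≈ 41.8 rad/s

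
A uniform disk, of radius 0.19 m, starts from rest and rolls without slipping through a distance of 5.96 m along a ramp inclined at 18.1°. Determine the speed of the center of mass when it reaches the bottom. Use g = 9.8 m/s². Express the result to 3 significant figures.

Here I = (1/2)MR², so the shape factor k = I/(MR²) = 0.5.
Since it rolls without slipping, ω = v/R and KE = ½Mv² + ½Iω² = ½(1+k)Mv² = (3/4)Mv².
The vertical drop is h = L sinθ = 5.96 × sin18.1° = 1.852 m.
Energy conservation: Mgh = (3/4)Mv², so v = √(2gh/(1+k)) = √(2 × 9.8 × 1.852 / 1.5) ≈ 4.92 m/s.

v ≈ 4.92 m/s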